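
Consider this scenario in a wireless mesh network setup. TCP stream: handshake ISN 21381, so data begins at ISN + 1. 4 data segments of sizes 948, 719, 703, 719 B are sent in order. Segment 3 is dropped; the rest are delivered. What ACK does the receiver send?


SYN uses sequence number 21381; first data byte = ISN + 1 = 21382.
Segment 1: SEQ = 21382, len = 948 B, covers [21382, 22329]
Segment 2: SEQ = 22330, len = 719 B, covers [22330, 23048]
Segment 3: SEQ = 23049, len = 703 B, covers [23049, 23751] [LOST]
Segment 4: SEQ = 23752, len = 719 B, covers [23752, 24470]
In-order data received: bytes [21382, 23048] (segments 1..2).
Segment 3 missing -> gap begins at byte 23049; later segments buffered out of order.
Cumulative ACK = next expected in-order byte = 21382 + 948 + 719 = 23049

23049


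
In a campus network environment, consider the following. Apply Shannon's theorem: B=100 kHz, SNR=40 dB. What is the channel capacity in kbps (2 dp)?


Given: B = 100 kHz, SNR = 40 dB
SNR linear = 10^(40/10) = 10000
1 + SNR = 10001
log2(10001) = 13.2878566418
C = 100 * 1000 * 13.2878566418 = 1328785.6642 bps
C = 1328.785664 kbps -> 1328.79 kbps (2 dp)

1328.79


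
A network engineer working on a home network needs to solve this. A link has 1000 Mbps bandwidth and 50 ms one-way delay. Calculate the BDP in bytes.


Given: bandwidth = 1000 Mbps, delay = 50 ms
BDP in bits = 1000 * 10^6 * 50 / 1000
BDP in bits = 50000000
BDP in bytes = 50000000 / 8 = 6250000

6250000


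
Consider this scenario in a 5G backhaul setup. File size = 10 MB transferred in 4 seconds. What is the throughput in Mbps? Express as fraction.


Given: file = 10 MB, time = 4 s
File in Mb = 10 * 8 = 80 Mb
Throughput = 80 / 4 Mbps
Throughput = 20 Mbps

20


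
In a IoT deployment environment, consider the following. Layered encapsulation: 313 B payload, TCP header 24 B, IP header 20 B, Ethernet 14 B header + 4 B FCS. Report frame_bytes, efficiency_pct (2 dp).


TCP segment = 313 + 24 = 337 B
IP packet = 337 + 20 = 357 B
Ethernet frame = 357 + 14 + 4 = 375 B
Efficiency = app / frame = 313 / 375 = 0.834667 = 83.4667% -> 83.47% (2 dp)

375, 83.47


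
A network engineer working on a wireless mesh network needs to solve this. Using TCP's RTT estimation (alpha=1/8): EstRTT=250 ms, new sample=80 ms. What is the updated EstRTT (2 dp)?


Given: EstRTT = 250 ms, SampleRTT = 80 ms, alpha = 1/8
New EstRTT = (1 - alpha) * EstRTT + alpha * SampleRTT
(7/8) * 250 = 218.75
(1/8) * 80 = 10
New EstRTT = 218.75 + 10 = 228.75 ms -> 228.75 ms (2 dp)

228.75


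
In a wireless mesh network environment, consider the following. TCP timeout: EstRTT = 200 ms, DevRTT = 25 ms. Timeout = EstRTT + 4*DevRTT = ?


Given: EstRTT = 200 ms, DevRTT = 25 ms
Timeout = EstRTT + 4 * DevRTT
4 * DevRTT = 4 * 25 = 100
Timeout = 200 + 100 = 300 ms

300


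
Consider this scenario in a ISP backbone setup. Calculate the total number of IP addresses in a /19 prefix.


Given: CIDR prefix /19
Host bits = 32 - 19 = 13
Total addresses = 2^13 = 8192

8192


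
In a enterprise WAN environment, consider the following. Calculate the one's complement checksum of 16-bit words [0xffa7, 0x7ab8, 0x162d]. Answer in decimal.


Given words: [0xffa7, 0x7ab8, 0x162d]
Step 1: Sum all words
Raw sum = 65447 + 31416 + 5677 = 102540
Step 2: Fold carry: (37004 + 1) = 37005
One's complement = ~37005 & 0xFFFF = 28530

28530


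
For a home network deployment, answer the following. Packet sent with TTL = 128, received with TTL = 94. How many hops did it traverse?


Given: initial TTL = 128, received TTL = 94
Hops = initial TTL - received TTL
Hops = 128 - 94 = 34

34


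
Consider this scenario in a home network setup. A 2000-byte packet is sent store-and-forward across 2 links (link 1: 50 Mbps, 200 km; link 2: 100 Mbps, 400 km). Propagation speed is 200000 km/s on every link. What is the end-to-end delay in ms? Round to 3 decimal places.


Packet = 2000 bytes = 16000 bits. Store-and-forward: sum (t_trans + t_prop) per link.
Link 1: t_trans = 16000/(50*10^6) s = 0.3200 ms; t_prop = 200/200000 s = 1.0000 ms; subtotal = 1.3200 ms
Link 2: t_trans = 16000/(100*10^6) s = 0.1600 ms; t_prop = 400/200000 s = 2.0000 ms; subtotal = 2.1600 ms
End-to-end = 1.3200 + 2.1600 = 3.4800 ms -> 3.480 ms (3 dp)

3.480


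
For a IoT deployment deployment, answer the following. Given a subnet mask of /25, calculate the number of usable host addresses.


Given: subnet mask /25
Host bits = 32 - 25 = 7
Total addresses = 2^7 = 128
Usable hosts = 128 - 2 (network + broadcast) = 126

126


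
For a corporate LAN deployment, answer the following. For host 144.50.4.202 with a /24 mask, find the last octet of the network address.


Given: IP = 144.50.4.202, prefix = /24
Subnet mask = 255.255.255.0
Last octet of IP: 202
Last octet of mask: 0
Network last octet = 202 AND 0 = 0

0


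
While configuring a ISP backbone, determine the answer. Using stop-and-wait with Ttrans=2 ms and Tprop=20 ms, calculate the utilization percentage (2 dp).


Given: Ttrans = 2 ms, Tprop = 20 ms
RTT = 2 * Tprop = 2 * 20 = 40 ms
U = Ttrans / (Ttrans + RTT)
U = 2 / (2 + 40)
U = 2 / 42 = 0.047619
U% = 4.76%

4.76


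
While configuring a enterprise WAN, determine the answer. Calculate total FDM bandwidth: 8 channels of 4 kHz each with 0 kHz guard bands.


Given: 8 channels, 4 kHz each, guard = 0 kHz
Channel bandwidth = 8 * 4 = 32 kHz
Guard bands = 7 gaps * 0 kHz = 0 kHz
Total = 32 + 0 = 32 kHz

32


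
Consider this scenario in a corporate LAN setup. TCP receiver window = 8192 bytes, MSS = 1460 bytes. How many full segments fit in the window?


Given: RWND = 8192 bytes, MSS = 1460 bytes
Full segments = floor(RWND / MSS)
Full segments = floor(8192 / 1460)
Full segments = floor(5.611) = 5

5


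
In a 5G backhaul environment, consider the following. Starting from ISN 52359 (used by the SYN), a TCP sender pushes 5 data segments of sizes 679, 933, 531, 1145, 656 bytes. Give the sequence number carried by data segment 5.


The SYN occupies sequence number ISN = 52359, so the first data byte is ISN + 1 = 52360.
SEQ of data segment i = (ISN + 1) + sum of payload sizes of segments 1..i-1.
Segment 1: SEQ = 52360, payload = 679 bytes
Segment 2: SEQ = 53039, payload = 933 bytes
Segment 3: SEQ = 53972, payload = 531 bytes
Segment 4: SEQ = 54503, payload = 1145 bytes
Segment 5: SEQ = 55648, payload = 656 bytes
SEQ of segment 5 = 52360 + 679 + 933 + 531 + 1145 = 55648

55648


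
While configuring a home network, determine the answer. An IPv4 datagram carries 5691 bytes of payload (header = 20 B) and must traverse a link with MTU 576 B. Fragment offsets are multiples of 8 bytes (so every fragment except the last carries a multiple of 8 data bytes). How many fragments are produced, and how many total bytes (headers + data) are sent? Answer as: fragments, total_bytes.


Max data per non-final fragment = floor((MTU - header)/8)*8 = floor((576 - 20)/8)*8 = floor(556/8)*8 = 552 B
Final fragment needs no 8-byte alignment: it can carry up to MTU - header = 556 B
Non-final fragments needed = ceil((payload - 556) / 552) = ceil(5135/552) = ceil(9.3025) = 10
Number of fragments = 10 + 1 = 11
Fragment sizes (data): 10 * 552 B + 171 B (last, 171 <= 556 OK)
Total bytes sent = payload + n_frags * header = 5691 + 11*20 = 5691 + 220 = 5911 B

11, 5911


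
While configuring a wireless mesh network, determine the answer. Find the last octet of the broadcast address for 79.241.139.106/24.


Given: IP = 79.241.139.106, prefix = /24
Host bits = 32 - 24 = 8
Network last octet = 106 AND mask = 0
Host part size = 2^8 - 1 = 255
Broadcast last octet = 0 OR 255 = 255

255


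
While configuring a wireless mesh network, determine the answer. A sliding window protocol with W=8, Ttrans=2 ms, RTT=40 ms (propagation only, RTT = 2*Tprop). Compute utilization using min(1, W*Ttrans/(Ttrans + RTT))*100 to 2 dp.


Given: W = 8, Ttrans = 2 ms, RTT = 40 ms (= 2 * Tprop, Tprop = 20 ms)
Cycle time = Ttrans + RTT = 2 + 40 = 42 ms (first packet sent until its ACK returns)
W * Ttrans = 8 * 2 = 16 ms of sending per cycle
W * Ttrans / (Ttrans + RTT) = 16 / 42 = 0.380952
U = min(1, 0.380952) = 0.380952
U% = 38.10%

38.10


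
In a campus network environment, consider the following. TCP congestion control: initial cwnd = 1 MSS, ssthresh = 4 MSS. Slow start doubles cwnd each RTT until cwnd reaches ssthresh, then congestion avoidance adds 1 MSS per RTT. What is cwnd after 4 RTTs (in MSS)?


RTT 0: cwnd = 1 MSS (initial)
RTT 1: cwnd = 2 MSS (slow start, doubled)
RTT 2: cwnd = 4 MSS (slow start, doubled)
RTT 3: cwnd = 5 MSS (congestion avoidance, +1)
RTT 4: cwnd = 6 MSS (congestion avoidance, +1)

6


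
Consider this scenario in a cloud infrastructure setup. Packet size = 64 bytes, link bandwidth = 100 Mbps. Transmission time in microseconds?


Given: packet = 64 bytes, bandwidth = 100 Mbps
Packet in bits = 64 * 8 = 512 bits
Bandwidth = 100 * 10^6 = 100000000 bps
Time = 512 / 100000000 seconds
Time in us = 512 * 10^6 / 100000000 = 5.12

5.12


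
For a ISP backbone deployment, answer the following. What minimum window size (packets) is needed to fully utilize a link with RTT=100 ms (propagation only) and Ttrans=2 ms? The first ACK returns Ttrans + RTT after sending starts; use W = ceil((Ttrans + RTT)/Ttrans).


Given: Ttrans = 2 ms, RTT = 100 ms (= 2 * Tprop, Tprop = 50 ms)
Time until first ACK returns = Ttrans + RTT = 2 + 100 = 102 ms
Need W * Ttrans >= Ttrans + RTT  ->  W >= (Ttrans + RTT) / Ttrans
(Ttrans + RTT) / Ttrans = 102 / 2 = 51
W_min = ceil(51) = 51

51


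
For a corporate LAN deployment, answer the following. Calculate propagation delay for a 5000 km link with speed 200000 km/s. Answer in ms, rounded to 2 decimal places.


Given: distance = 5000 km, speed = 200000 km/s
Delay = distance / speed = 5000 / 200000 seconds
Delay in ms = 5000 * 1000 / 200000
Delay = 25.0000 ms
Rounded to 2 dp = 25.00 ms

25.00


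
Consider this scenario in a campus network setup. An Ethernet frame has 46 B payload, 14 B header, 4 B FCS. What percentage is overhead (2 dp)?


Given: payload = 46 B, header = 14 B, trailer = 4 B
Overhead bytes = header + trailer = 14 + 4 = 18
Total frame = payload + overhead = 46 + 18 = 64
Overhead % = 18 / 64 * 100 = 28.1250% -> 28.13% (2 dp)

28.13


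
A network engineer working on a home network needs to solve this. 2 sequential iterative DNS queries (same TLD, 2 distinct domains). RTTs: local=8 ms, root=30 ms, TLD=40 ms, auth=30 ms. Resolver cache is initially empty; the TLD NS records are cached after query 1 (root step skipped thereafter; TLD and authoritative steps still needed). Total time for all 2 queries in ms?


Lookup 1 (cold cache): local + root + TLD + auth = 8 + 30 + 40 + 30 = 108 ms
Lookups 2..2 (TLD NS cached -> skip root; new domain -> still ask TLD and auth): local + TLD + auth = 8 + 40 + 30 = 78 ms each
Remaining 1 lookups: 1 * 78 = 78 ms
Total = 108 + 78 = 186 ms

186


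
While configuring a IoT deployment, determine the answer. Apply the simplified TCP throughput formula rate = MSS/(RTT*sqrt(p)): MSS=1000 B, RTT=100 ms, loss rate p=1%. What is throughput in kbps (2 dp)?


Given: MSS = 1000 bytes, RTT = 100 ms, loss = 1%
RTT in seconds = 100 / 1000 = 0.1
Loss rate = 1% = 0.01
sqrt(loss) = sqrt(0.01) = 0.1
Throughput (bytes/s) = 1000 / (0.1 * 0.1) = 100000.0000
Throughput (kbps) = 100000.0000 * 8 / 1000 = 800.000000 -> 800.00 kbps (2 dp)

800.00


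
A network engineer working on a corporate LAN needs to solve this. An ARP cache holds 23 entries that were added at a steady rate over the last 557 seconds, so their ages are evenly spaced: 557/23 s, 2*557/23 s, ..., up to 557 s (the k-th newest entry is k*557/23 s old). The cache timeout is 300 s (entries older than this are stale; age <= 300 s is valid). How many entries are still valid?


Ages are k * 557/23 s for k = 1..23 (spacing = 24.2174 s).
Entry k is valid iff k * 557/23 <= 300 iff k <= 23 * 300 / 557 = 12.3878
n_valid = floor(12.3878) = 12
(n_stale = 23 - 12 = 11)

12


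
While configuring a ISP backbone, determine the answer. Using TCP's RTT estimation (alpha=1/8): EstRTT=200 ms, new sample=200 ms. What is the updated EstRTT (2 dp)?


Given: EstRTT = 200 ms, SampleRTT = 200 ms, alpha = 1/8
New EstRTT = (1 - alpha) * EstRTT + alpha * SampleRTT
(7/8) * 200 = 175
(1/8) * 200 = 25
New EstRTT = 175 + 25 = 200 ms -> 200.00 ms (2 dp)

200.00


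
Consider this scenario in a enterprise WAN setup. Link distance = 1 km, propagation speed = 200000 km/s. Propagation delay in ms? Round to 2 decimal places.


Given: distance = 1 km, speed = 200000 km/s
Delay = distance / speed = 1 / 200000 seconds
Delay in ms = 1 * 1000 / 200000
Delay = 0.0050 ms
Rounded to 2 dp = 0.01 ms

0.01


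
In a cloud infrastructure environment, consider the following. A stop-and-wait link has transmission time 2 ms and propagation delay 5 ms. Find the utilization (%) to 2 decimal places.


Given: Ttrans = 2 ms, Tprop = 5 ms
RTT = 2 * Tprop = 2 * 5 = 10 ms
U = Ttrans / (Ttrans + RTT)
U = 2 / (2 + 10)
U = 2 / 12 = 0.166667
U% = 16.67%

16.67


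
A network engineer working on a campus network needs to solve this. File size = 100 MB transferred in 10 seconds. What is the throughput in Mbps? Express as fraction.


Given: file = 100 MB, time = 10 s
File in Mb = 100 * 8 = 800 Mb
Throughput = 800 / 10 Mbps
Throughput = 80 Mbps

80


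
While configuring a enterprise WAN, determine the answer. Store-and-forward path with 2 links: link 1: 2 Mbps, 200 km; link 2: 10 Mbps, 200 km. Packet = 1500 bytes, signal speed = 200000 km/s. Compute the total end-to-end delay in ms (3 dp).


Packet = 1500 bytes = 12000 bits. Store-and-forward: sum (t_trans + t_prop) per link.
Link 1: t_trans = 12000/(2*10^6) s = 6.0000 ms; t_prop = 200/200000 s = 1.0000 ms; subtotal = 7.0000 ms
Link 2: t_trans = 12000/(10*10^6) s = 1.2000 ms; t_prop = 200/200000 s = 1.0000 ms; subtotal = 2.2000 ms
End-to-end = 7.0000 + 2.2000 = 9.2000 ms -> 9.200 ms (3 dp)

9.200


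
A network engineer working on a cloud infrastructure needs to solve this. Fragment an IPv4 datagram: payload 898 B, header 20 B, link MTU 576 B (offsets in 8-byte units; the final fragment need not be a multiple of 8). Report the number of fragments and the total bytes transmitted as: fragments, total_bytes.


Max data per non-final fragment = floor((MTU - header)/8)*8 = floor((576 - 20)/8)*8 = floor(556/8)*8 = 552 B
Final fragment needs no 8-byte alignment: it can carry up to MTU - header = 556 B
Non-final fragments needed = ceil((payload - 556) / 552) = ceil(342/552) = ceil(0.6196) = 1
Number of fragments = 1 + 1 = 2
Fragment sizes (data): 1 * 552 B + 346 B (last, 346 <= 556 OK)
Total bytes sent = payload + n_frags * header = 898 + 2*20 = 898 + 40 = 938 B

2, 938


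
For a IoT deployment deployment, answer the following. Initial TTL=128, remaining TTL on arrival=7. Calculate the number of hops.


Given: initial TTL = 128, received TTL = 7
Hops = initial TTL - received TTL
Hops = 128 - 7 = 121

121


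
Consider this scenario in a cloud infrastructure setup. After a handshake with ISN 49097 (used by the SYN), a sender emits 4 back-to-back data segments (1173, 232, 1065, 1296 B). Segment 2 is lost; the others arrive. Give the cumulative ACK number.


SYN uses sequence number 49097; first data byte = ISN + 1 = 49098.
Segment 1: SEQ = 49098, len = 1173 B, covers [49098, 50270]
Segment 2: SEQ = 50271, len = 232 B, covers [50271, 50502] [LOST]
Segment 3: SEQ = 50503, len = 1065 B, covers [50503, 51567]
Segment 4: SEQ = 51568, len = 1296 B, covers [51568, 52863]
In-order data received: bytes [49098, 50270] (segments 1..1).
Segment 2 missing -> gap begins at byte 50271; later segments buffered out of order.
Cumulative ACK = next expected in-order byte = 49098 + 1173 = 50271

50271


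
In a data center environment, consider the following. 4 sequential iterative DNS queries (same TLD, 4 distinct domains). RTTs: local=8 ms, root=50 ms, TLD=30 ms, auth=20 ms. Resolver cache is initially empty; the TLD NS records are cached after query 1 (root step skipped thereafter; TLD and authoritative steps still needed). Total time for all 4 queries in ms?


Lookup 1 (cold cache): local + root + TLD + auth = 8 + 50 + 30 + 20 = 108 ms
Lookups 2..4 (TLD NS cached -> skip root; new domain -> still ask TLD and auth): local + TLD + auth = 8 + 30 + 20 = 58 ms each
Remaining 3 lookups: 3 * 58 = 174 ms
Total = 108 + 174 = 282 ms

282


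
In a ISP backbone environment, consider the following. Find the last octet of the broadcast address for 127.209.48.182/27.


Given: IP = 127.209.48.182, prefix = /27
Host bits = 32 - 27 = 5
Network last octet = 182 AND mask = 160
Host part size = 2^5 - 1 = 31
Broadcast last octet = 160 OR 31 = 191

191


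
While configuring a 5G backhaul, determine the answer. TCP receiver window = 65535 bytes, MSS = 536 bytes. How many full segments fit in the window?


Given: RWND = 65535 bytes, MSS = 536 bytes
Full segments = floor(RWND / MSS)
Full segments = floor(65535 / 536)
Full segments = floor(122.2668) = 122

122


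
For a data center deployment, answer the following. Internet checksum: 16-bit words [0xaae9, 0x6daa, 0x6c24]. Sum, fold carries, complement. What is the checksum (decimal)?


Given words: [0xaae9, 0x6daa, 0x6c24]
Step 1: Sum all words
Raw sum = 43753 + 28074 + 27684 = 99511
Step 2: Fold carry: (33975 + 1) = 33976
One's complement = ~33976 & 0xFFFF = 31559

31559


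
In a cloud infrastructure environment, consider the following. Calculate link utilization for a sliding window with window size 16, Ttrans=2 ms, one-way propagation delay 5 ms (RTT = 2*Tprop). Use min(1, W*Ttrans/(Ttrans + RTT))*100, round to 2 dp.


Given: W = 16, Ttrans = 2 ms, RTT = 10 ms (= 2 * Tprop, Tprop = 5 ms)
Cycle time = Ttrans + RTT = 2 + 10 = 12 ms (first packet sent until its ACK returns)
W * Ttrans = 16 * 2 = 32 ms of sending per cycle
W * Ttrans / (Ttrans + RTT) = 32 / 12 = 2.666667
U = min(1, 2.666667) = 1.000000
U% = 100.00%

100.00


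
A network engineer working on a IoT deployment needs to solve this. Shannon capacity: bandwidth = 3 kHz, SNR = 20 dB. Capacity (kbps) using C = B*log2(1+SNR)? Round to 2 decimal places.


Given: B = 3 kHz, SNR = 20 dB
SNR linear = 10^(20/10) = 100
1 + SNR = 101
log2(101) = 6.6582114828
C = 3 * 1000 * 6.6582114828 = 19974.6344 bps
C = 19.974634 kbps -> 19.97 kbps (2 dp)

19.97


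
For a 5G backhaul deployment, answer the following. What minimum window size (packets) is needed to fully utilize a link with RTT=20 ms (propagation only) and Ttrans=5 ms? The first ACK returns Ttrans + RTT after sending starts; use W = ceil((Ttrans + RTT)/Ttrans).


Given: Ttrans = 5 ms, RTT = 20 ms (= 2 * Tprop, Tprop = 10 ms)
Time until first ACK returns = Ttrans + RTT = 5 + 20 = 25 ms
Need W * Ttrans >= Ttrans + RTT  ->  W >= (Ttrans + RTT) / Ttrans
(Ttrans + RTT) / Ttrans = 25 / 5 = 5
W_min = ceil(5) = 5

5


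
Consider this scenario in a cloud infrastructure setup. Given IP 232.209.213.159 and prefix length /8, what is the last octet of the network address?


Given: IP = 232.209.213.159, prefix = /8
Subnet mask = 255.0.0.0
Last octet of IP: 159
Last octet of mask: 0
Network last octet = 159 AND 0 = 0

0


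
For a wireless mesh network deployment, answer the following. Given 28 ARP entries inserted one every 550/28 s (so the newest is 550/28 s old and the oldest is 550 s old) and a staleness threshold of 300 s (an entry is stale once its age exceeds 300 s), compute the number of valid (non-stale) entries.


Ages are k * 550/28 s for k = 1..28 (spacing = 19.6429 s).
Entry k is valid iff k * 550/28 <= 300 iff k <= 28 * 300 / 550 = 15.2727
n_valid = floor(15.2727) = 15
(n_stale = 28 - 15 = 13)

15


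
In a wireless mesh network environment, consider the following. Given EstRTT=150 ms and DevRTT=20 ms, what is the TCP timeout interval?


Given: EstRTT = 150 ms, DevRTT = 20 ms
Timeout = EstRTT + 4 * DevRTT
4 * DevRTT = 4 * 20 = 80
Timeout = 150 + 80 = 230 ms

230


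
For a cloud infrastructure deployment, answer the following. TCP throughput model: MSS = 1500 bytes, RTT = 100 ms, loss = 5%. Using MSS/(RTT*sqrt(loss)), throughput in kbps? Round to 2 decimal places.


Given: MSS = 1500 bytes, RTT = 100 ms, loss = 5%
RTT in seconds = 100 / 1000 = 0.1
Loss rate = 5% = 0.05
sqrt(loss) = sqrt(0.05) = 0.223606797750
Throughput (bytes/s) = 1500 / (0.1 * 0.223606797750) = 67082.0393
Throughput (kbps) = 67082.0393 * 8 / 1000 = 536.656315 -> 536.66 kbps (2 dp)

536.66


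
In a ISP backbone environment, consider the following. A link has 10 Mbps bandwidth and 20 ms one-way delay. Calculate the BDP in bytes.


Given: bandwidth = 10 Mbps, delay = 20 ms
BDP in bits = 10 * 10^6 * 20 / 1000
BDP in bits = 200000
BDP in bytes = 200000 / 8 = 25000

25000


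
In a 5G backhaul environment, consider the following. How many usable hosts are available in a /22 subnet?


Given: subnet mask /22
Host bits = 32 - 22 = 10
Total addresses = 2^10 = 1024
Usable hosts = 1024 - 2 (network + broadcast) = 1022

1022


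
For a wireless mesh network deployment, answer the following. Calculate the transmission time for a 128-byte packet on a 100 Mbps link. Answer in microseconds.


Given: packet = 128 bytes, bandwidth = 100 Mbps
Packet in bits = 128 * 8 = 1024 bits
Bandwidth = 100 * 10^6 = 100000000 bps
Time = 1024 / 100000000 seconds
Time in us = 1024 * 10^6 / 100000000 = 10.24

10.24


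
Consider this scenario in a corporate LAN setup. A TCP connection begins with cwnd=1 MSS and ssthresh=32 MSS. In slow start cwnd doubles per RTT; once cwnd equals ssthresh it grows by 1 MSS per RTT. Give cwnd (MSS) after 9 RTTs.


RTT 0: cwnd = 1 MSS (initial)
RTT 1: cwnd = 2 MSS (slow start, doubled)
RTT 2: cwnd = 4 MSS (slow start, doubled)
RTT 3: cwnd = 8 MSS (slow start, doubled)
RTT 4: cwnd = 16 MSS (slow start, doubled)
RTT 5: cwnd = 32 MSS (slow start, doubled)
RTT 6: cwnd = 33 MSS (congestion avoidance, +1)
RTT 7: cwnd = 34 MSS (congestion avoidance, +1)
RTT 8: cwnd = 35 MSS (congestion avoidance, +1)
RTT 9: cwnd = 36 MSS (congestion avoidance, +1)

36


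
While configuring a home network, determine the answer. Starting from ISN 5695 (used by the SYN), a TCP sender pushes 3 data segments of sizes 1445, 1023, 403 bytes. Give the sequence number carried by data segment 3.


The SYN occupies sequence number ISN = 5695, so the first data byte is ISN + 1 = 5696.
SEQ of data segment i = (ISN + 1) + sum of payload sizes of segments 1..i-1.
Segment 1: SEQ = 5696, payload = 1445 bytes
Segment 2: SEQ = 7141, payload = 1023 bytes
Segment 3: SEQ = 8164, payload = 403 bytes
SEQ of segment 3 = 5696 + 1445 + 1023 = 8164

8164


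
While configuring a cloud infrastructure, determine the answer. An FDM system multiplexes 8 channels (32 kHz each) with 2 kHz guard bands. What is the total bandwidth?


Given: 8 channels, 32 kHz each, guard = 2 kHz
Channel bandwidth = 8 * 32 = 256 kHz
Guard bands = 7 gaps * 2 kHz = 14 kHz
Total = 256 + 14 = 270 kHz

270


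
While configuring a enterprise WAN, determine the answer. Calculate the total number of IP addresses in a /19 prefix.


Given: CIDR prefix /19
Host bits = 32 - 19 = 13
Total addresses = 2^13 = 8192

8192


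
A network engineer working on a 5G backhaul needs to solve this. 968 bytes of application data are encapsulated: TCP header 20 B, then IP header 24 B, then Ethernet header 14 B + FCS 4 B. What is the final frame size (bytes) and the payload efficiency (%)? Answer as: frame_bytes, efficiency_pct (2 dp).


TCP segment = 968 + 20 = 988 B
IP packet = 988 + 24 = 1012 B
Ethernet frame = 1012 + 14 + 4 = 1030 B
Efficiency = app / frame = 968 / 1030 = 0.939806 = 93.9806% -> 93.98% (2 dp)

1030, 93.98


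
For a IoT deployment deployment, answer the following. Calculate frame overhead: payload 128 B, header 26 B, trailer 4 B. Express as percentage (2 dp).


Given: payload = 128 B, header = 26 B, trailer = 4 B
Overhead bytes = header + trailer = 26 + 4 = 30
Total frame = payload + overhead = 128 + 30 = 158
Overhead % = 30 / 158 * 100 = 18.9873% -> 18.99% (2 dp)

18.99


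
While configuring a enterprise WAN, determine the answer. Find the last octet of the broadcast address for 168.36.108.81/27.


Given: IP = 168.36.108.81, prefix = /27
Host bits = 32 - 27 = 5
Network last octet = 81 AND mask = 64
Host part size = 2^5 - 1 = 31
Broadcast last octet = 64 OR 31 = 95

95


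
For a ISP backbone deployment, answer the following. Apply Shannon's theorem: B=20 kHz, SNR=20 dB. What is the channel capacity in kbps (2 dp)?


Given: B = 20 kHz, SNR = 20 dB
SNR linear = 10^(20/10) = 100
1 + SNR = 101
log2(101) = 6.6582114828
C = 20 * 1000 * 6.6582114828 = 133164.2297 bps
C = 133.164230 kbps -> 133.16 kbps (2 dp)

133.16


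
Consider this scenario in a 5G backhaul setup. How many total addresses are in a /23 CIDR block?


Given: CIDR prefix /23
Host bits = 32 - 23 = 9
Total addresses = 2^9 = 512

512


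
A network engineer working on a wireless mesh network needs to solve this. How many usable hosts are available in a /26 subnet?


Given: subnet mask /26
Host bits = 32 - 26 = 6
Total addresses = 2^6 = 64
Usable hosts = 64 - 2 (network + broadcast) = 62

62


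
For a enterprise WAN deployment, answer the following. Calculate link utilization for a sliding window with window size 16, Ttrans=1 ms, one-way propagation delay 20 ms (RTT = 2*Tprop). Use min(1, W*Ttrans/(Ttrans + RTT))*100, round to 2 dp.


Given: W = 16, Ttrans = 1 ms, RTT = 40 ms (= 2 * Tprop, Tprop = 20 ms)
Cycle time = Ttrans + RTT = 1 + 40 = 41 ms (first packet sent until its ACK returns)
W * Ttrans = 16 * 1 = 16 ms of sending per cycle
W * Ttrans / (Ttrans + RTT) = 16 / 41 = 0.390244
U = min(1, 0.390244) = 0.390244
U% = 39.02%

39.02


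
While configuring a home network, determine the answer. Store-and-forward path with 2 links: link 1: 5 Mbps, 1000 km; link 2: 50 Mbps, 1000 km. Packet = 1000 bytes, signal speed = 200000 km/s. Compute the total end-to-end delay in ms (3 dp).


Packet = 1000 bytes = 8000 bits. Store-and-forward: sum (t_trans + t_prop) per link.
Link 1: t_trans = 8000/(5*10^6) s = 1.6000 ms; t_prop = 1000/200000 s = 5.0000 ms; subtotal = 6.6000 ms
Link 2: t_trans = 8000/(50*10^6) s = 0.1600 ms; t_prop = 1000/200000 s = 5.0000 ms; subtotal = 5.1600 ms
End-to-end = 6.6000 + 5.1600 = 11.7600 ms -> 11.760 ms (3 dp)

11.760


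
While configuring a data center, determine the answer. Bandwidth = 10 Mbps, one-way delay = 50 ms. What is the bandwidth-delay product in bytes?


Given: bandwidth = 10 Mbps, delay = 50 ms
BDP in bits = 10 * 10^6 * 50 / 1000
BDP in bits = 500000
BDP in bytes = 500000 / 8 = 62500

62500


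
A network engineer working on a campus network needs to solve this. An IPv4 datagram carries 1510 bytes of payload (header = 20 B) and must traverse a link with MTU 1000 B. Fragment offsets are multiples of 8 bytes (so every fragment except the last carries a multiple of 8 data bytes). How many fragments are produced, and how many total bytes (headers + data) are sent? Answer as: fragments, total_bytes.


Max data per non-final fragment = floor((MTU - header)/8)*8 = floor((1000 - 20)/8)*8 = floor(980/8)*8 = 976 B
Final fragment needs no 8-byte alignment: it can carry up to MTU - header = 980 B
Non-final fragments needed = ceil((payload - 980) / 976) = ceil(530/976) = ceil(0.5430) = 1
Number of fragments = 1 + 1 = 2
Fragment sizes (data): 1 * 976 B + 534 B (last, 534 <= 980 OK)
Total bytes sent = payload + n_frags * header = 1510 + 2*20 = 1510 + 40 = 1550 B

2, 1550


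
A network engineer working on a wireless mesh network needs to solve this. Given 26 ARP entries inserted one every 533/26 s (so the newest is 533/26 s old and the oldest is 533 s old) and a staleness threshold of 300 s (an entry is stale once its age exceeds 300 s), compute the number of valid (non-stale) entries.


Ages are k * 533/26 s for k = 1..26 (spacing = 20.5000 s).
Entry k is valid iff k * 533/26 <= 300 iff k <= 26 * 300 / 533 = 14.6341
n_valid = floor(14.6341) = 14
(n_stale = 26 - 14 = 12)

14


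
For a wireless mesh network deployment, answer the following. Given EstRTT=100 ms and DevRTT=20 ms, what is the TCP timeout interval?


Given: EstRTT = 100 ms, DevRTT = 20 ms
Timeout = EstRTT + 4 * DevRTT
4 * DevRTT = 4 * 20 = 80
Timeout = 100 + 80 = 180 ms

180


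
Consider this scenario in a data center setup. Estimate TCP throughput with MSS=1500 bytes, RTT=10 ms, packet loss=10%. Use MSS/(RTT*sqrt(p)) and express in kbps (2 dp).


Given: MSS = 1500 bytes, RTT = 10 ms, loss = 10%
RTT in seconds = 10 / 1000 = 0.01
Loss rate = 10% = 0.1
sqrt(loss) = sqrt(0.1) = 0.316227766017
Throughput (bytes/s) = 1500 / (0.01 * 0.316227766017) = 474341.6490
Throughput (kbps) = 474341.6490 * 8 / 1000 = 3794.733192 -> 3794.73 kbps (2 dp)

3794.73


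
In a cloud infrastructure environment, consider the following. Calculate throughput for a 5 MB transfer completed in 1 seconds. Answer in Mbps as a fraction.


Given: file = 5 MB, time = 1 s
File in Mb = 5 * 8 = 40 Mb
Throughput = 40 / 1 Mbps
Throughput = 40 Mbps

40


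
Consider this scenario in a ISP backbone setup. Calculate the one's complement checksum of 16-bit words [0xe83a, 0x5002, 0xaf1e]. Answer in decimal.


Given words: [0xe83a, 0x5002, 0xaf1e]
Step 1: Sum all words
Raw sum = 59450 + 20482 + 44830 = 124762
Step 2: Fold carry: (59226 + 1) = 59227
One's complement = ~59227 & 0xFFFF = 6308

6308


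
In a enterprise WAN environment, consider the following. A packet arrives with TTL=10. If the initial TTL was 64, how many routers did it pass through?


Given: initial TTL = 64, received TTL = 10
Hops = initial TTL - received TTL
Hops = 64 - 10 = 54

54


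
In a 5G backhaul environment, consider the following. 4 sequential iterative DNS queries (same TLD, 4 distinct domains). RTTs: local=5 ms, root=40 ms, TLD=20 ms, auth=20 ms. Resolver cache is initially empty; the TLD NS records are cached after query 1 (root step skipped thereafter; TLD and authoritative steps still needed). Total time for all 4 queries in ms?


Lookup 1 (cold cache): local + root + TLD + auth = 5 + 40 + 20 + 20 = 85 ms
Lookups 2..4 (TLD NS cached -> skip root; new domain -> still ask TLD and auth): local + TLD + auth = 5 + 20 + 20 = 45 ms each
Remaining 3 lookups: 3 * 45 = 135 ms
Total = 85 + 135 = 220 ms

220


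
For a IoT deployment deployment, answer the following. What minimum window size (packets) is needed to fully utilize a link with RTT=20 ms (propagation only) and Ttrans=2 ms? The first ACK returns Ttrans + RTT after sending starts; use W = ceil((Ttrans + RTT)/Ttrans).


Given: Ttrans = 2 ms, RTT = 20 ms (= 2 * Tprop, Tprop = 10 ms)
Time until first ACK returns = Ttrans + RTT = 2 + 20 = 22 ms
Need W * Ttrans >= Ttrans + RTT  ->  W >= (Ttrans + RTT) / Ttrans
(Ttrans + RTT) / Ttrans = 22 / 2 = 11
W_min = ceil(11) = 11

11


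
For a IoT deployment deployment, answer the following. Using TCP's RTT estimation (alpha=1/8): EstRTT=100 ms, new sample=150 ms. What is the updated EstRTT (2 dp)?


Given: EstRTT = 100 ms, SampleRTT = 150 ms, alpha = 1/8
New EstRTT = (1 - alpha) * EstRTT + alpha * SampleRTT
(7/8) * 100 = 87.5
(1/8) * 150 = 18.75
New EstRTT = 87.5 + 18.75 = 106.25 ms -> 106.25 ms (2 dp)

106.25


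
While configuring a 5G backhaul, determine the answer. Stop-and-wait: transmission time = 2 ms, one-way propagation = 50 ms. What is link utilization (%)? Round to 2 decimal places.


Given: Ttrans = 2 ms, Tprop = 50 ms
RTT = 2 * Tprop = 2 * 50 = 100 ms
U = Ttrans / (Ttrans + RTT)
U = 2 / (2 + 100)
U = 2 / 102 = 0.019608
U% = 1.96%

1.96


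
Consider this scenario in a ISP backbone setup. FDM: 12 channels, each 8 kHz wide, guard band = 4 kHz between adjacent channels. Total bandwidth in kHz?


Given: 12 channels, 8 kHz each, guard = 4 kHz
Channel bandwidth = 12 * 8 = 96 kHz
Guard bands = 11 gaps * 4 kHz = 44 kHz
Total = 96 + 44 = 140 kHz

140


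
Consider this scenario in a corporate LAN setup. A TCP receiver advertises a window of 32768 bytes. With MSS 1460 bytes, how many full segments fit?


Given: RWND = 32768 bytes, MSS = 1460 bytes
Full segments = floor(RWND / MSS)
Full segments = floor(32768 / 1460)
Full segments = floor(22.4438) = 22

22


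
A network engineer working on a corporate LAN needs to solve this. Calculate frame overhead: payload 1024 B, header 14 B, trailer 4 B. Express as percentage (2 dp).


Given: payload = 1024 B, header = 14 B, trailer = 4 B
Overhead bytes = header + trailer = 14 + 4 = 18
Total frame = payload + overhead = 1024 + 18 = 1042
Overhead % = 18 / 1042 * 100 = 1.7274% -> 1.73% (2 dp)

1.73


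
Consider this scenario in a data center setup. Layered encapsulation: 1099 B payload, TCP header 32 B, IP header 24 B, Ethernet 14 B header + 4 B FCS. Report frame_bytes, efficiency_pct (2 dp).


TCP segment = 1099 + 32 = 1131 B
IP packet = 1131 + 24 = 1155 B
Ethernet frame = 1155 + 14 + 4 = 1173 B
Efficiency = app / frame = 1099 / 1173 = 0.936914 = 93.6914% -> 93.69% (2 dp)

1173, 93.69


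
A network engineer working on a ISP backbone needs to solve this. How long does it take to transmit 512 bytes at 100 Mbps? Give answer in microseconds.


Given: packet = 512 bytes, bandwidth = 100 Mbps
Packet in bits = 512 * 8 = 4096 bits
Bandwidth = 100 * 10^6 = 100000000 bps
Time = 4096 / 100000000 seconds
Time in us = 4096 * 10^6 / 100000000 = 40.96

40.96


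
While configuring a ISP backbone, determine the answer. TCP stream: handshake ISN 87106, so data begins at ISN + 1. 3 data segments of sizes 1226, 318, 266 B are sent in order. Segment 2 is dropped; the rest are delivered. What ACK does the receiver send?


SYN uses sequence number 87106; first data byte = ISN + 1 = 87107.
Segment 1: SEQ = 87107, len = 1226 B, covers [87107, 88332]
Segment 2: SEQ = 88333, len = 318 B, covers [88333, 88650] [LOST]
Segment 3: SEQ = 88651, len = 266 B, covers [88651, 88916]
In-order data received: bytes [87107, 88332] (segments 1..1).
Segment 2 missing -> gap begins at byte 88333; later segments buffered out of order.
Cumulative ACK = next expected in-order byte = 87107 + 1226 = 88333

88333


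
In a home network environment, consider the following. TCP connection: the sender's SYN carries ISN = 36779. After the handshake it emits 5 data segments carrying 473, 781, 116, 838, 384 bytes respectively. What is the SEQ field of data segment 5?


The SYN occupies sequence number ISN = 36779, so the first data byte is ISN + 1 = 36780.
SEQ of data segment i = (ISN + 1) + sum of payload sizes of segments 1..i-1.
Segment 1: SEQ = 36780, payload = 473 bytes
Segment 2: SEQ = 37253, payload = 781 bytes
Segment 3: SEQ = 38034, payload = 116 bytes
Segment 4: SEQ = 38150, payload = 838 bytes
Segment 5: SEQ = 38988, payload = 384 bytes
SEQ of segment 5 = 36780 + 473 + 781 + 116 + 838 = 38988

38988


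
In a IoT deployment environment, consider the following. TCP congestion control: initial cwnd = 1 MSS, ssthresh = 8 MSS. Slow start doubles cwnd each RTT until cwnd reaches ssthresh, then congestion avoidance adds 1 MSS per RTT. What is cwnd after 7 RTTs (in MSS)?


RTT 0: cwnd = 1 MSS (initial)
RTT 1: cwnd = 2 MSS (slow start, doubled)
RTT 2: cwnd = 4 MSS (slow start, doubled)
RTT 3: cwnd = 8 MSS (slow start, doubled)
RTT 4: cwnd = 9 MSS (congestion avoidance, +1)
RTT 5: cwnd = 10 MSS (congestion avoidance, +1)
RTT 6: cwnd = 11 MSS (congestion avoidance, +1)
RTT 7: cwnd = 12 MSS (congestion avoidance, +1)

12


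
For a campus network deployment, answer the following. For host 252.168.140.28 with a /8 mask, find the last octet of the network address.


Given: IP = 252.168.140.28, prefix = /8
Subnet mask = 255.0.0.0
Last octet of IP: 28
Last octet of mask: 0
Network last octet = 28 AND 0 = 0

0


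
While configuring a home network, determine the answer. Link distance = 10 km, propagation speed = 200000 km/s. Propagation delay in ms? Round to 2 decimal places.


Given: distance = 10 km, speed = 200000 km/s
Delay = distance / speed = 10 / 200000 seconds
Delay in ms = 10 * 1000 / 200000
Delay = 0.0500 ms
Rounded to 2 dp = 0.05 ms

0.05


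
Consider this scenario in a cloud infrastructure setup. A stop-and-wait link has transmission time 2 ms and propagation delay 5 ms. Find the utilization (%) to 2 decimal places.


Given: Ttrans = 2 ms, Tprop = 5 ms
RTT = 2 * Tprop = 2 * 5 = 10 ms
U = Ttrans / (Ttrans + RTT)
U = 2 / (2 + 10)
U = 2 / 12 = 0.166667
U% = 16.67%

16.67


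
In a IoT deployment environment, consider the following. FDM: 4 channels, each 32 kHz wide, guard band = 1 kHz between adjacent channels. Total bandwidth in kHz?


Given: 4 channels, 32 kHz each, guard = 1 kHz
Channel bandwidth = 4 * 32 = 128 kHz
Guard bands = 3 gaps * 1 kHz = 3 kHz
Total = 128 + 3 = 131 kHz

131


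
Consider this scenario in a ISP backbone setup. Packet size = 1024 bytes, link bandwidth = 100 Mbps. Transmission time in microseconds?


Given: packet = 1024 bytes, bandwidth = 100 Mbps
Packet in bits = 1024 * 8 = 8192 bits
Bandwidth = 100 * 10^6 = 100000000 bps
Time = 8192 / 100000000 seconds
Time in us = 8192 * 10^6 / 100000000 = 81.92

81.92


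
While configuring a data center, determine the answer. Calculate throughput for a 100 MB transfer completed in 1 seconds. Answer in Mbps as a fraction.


Given: file = 100 MB, time = 1 s
File in Mb = 100 * 8 = 800 Mb
Throughput = 800 / 1 Mbps
Throughput = 800 Mbps

800


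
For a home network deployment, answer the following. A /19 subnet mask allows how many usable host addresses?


Given: subnet mask /19
Host bits = 32 - 19 = 13
Total addresses = 2^13 = 8192
Usable hosts = 8192 - 2 (network + broadcast) = 8190

8190


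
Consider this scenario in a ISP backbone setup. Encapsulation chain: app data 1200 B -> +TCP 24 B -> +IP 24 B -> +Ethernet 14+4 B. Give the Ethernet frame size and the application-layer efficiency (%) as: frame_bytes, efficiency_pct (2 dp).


TCP segment = 1200 + 24 = 1224 B
IP packet = 1224 + 24 = 1248 B
Ethernet frame = 1248 + 14 + 4 = 1266 B
Efficiency = app / frame = 1200 / 1266 = 0.947867 = 94.7867% -> 94.79% (2 dp)

1266, 94.79


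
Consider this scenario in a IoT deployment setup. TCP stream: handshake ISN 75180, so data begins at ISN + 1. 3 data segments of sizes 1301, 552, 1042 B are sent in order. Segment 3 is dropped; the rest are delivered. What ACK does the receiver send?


SYN uses sequence number 75180; first data byte = ISN + 1 = 75181.
Segment 1: SEQ = 75181, len = 1301 B, covers [75181, 76481]
Segment 2: SEQ = 76482, len = 552 B, covers [76482, 77033]
Segment 3: SEQ = 77034, len = 1042 B, covers [77034, 78075] [LOST]
In-order data received: bytes [75181, 77033] (segments 1..2).
Segment 3 missing -> gap begins at byte 77034.
Cumulative ACK = next expected in-order byte = 75181 + 1301 + 552 = 77034

77034


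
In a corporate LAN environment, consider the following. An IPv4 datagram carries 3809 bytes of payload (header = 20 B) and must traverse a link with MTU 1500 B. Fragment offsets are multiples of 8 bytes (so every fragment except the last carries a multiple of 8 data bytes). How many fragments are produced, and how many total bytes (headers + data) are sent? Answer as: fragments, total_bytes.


Max data per non-final fragment = floor((MTU - header)/8)*8 = floor((1500 - 20)/8)*8 = floor(1480/8)*8 = 1480 B
Final fragment needs no 8-byte alignment: it can carry up to MTU - header = 1480 B
Non-final fragments needed = ceil((payload - 1480) / 1480) = ceil(2329/1480) = ceil(1.5736) = 2
Number of fragments = 2 + 1 = 3
Fragment sizes (data): 2 * 1480 B + 849 B (last, 849 <= 1480 OK)
Total bytes sent = payload + n_frags * header = 3809 + 3*20 = 3809 + 60 = 3869 B

3, 3869


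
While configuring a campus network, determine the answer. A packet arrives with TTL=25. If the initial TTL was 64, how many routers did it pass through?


Given: initial TTL = 64, received TTL = 25
Hops = initial TTL - received TTL
Hops = 64 - 25 = 39

39
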